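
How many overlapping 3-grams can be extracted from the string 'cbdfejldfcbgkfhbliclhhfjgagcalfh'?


String 'cbdfejldfcbgkfhbliclhhfjgagcalfh' has length L = 32.
Number of overlapping n-grams = L - n + 1
Substituting: 32 - 3 + 1 = 30

30


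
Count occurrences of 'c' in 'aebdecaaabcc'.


Scanning 'aebdecaaabcc' for 'c':
  Position 5: 'c' -> MATCH (count: 1)
  Position 10: 'c' -> MATCH (count: 2)
  Position 11: 'c' -> MATCH (count: 3)
Total occurrences of 'c': 3

3


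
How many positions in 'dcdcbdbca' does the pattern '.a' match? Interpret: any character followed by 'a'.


Pattern: .a means any character followed by 'a'.
Scanning 'dcdcbdbca' position-by-position:
  Pos 0: window 'dc' -> no
  Pos 1: window 'cd' -> no
  Pos 2: window 'dc' -> no
  Pos 3: window 'cb' -> no
  Pos 4: window 'bd' -> no
  Pos 5: window 'db' -> no
  Pos 6: window 'bc' -> no
  Pos 7: window 'ca' -> MATCH
  Pos 8: window 'a' -> no
Total matches: 1

1


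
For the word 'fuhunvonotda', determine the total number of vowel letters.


Scanning each character of 'fuhunvonotda':
  Position 1: 'f' -> consonant (running count: 0)
  Position 2: 'u' -> vowel (running count: 1)
  Position 3: 'h' -> consonant (running count: 1)
  Position 4: 'u' -> vowel (running count: 2)
  Position 5: 'n' -> consonant (running count: 2)
  Position 6: 'v' -> consonant (running count: 2)
  Position 7: 'o' -> vowel (running count: 3)
  Position 8: 'n' -> consonant (running count: 3)
  Position 9: 'o' -> vowel (running count: 4)
  Position 10: 't' -> consonant (running count: 4)
  Position 11: 'd' -> consonant (running count: 4)
  Position 12: 'a' -> vowel (running count: 5)
Total vowels: 5

5


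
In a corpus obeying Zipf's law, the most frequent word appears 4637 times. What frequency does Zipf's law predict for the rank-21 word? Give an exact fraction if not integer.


Zipf's law: freq(rank) = f1 / rank
f1 = 4637, rank = 21
freq = 4637 / 21
GCD(4637, 21) = 1
Simplified: 4637/21

4637/21


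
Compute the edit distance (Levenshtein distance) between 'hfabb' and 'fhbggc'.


Building DP table for s1='hfabb' (len 5) and s2='fhbggc' (len 6):
       f  h  b  g  g  c
    0  1  2  3  4  5  6
  h 1  1  1  2  3  4  5
  f 2  1  2  2  3  4  5
  a 3  2  2  3  3  4  5
  b 4  3  3  2  3  4  5
  b 5  4  4  3  3  4  5
Edit distance = dp[5][6] = 5

5


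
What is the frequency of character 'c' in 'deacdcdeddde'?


Scanning 'deacdcdeddde' for 'c':
  Position 3: 'c' -> MATCH (count: 1)
  Position 5: 'c' -> MATCH (count: 2)
Total occurrences of 'c': 2

2


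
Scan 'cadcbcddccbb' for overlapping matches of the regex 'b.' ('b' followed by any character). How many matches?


Pattern: b. means 'b' followed by any character.
Scanning 'cadcbcddccbb' position-by-position:
  Pos 0: window 'ca' -> no
  Pos 1: window 'ad' -> no
  Pos 2: window 'dc' -> no
  Pos 3: window 'cb' -> no
  Pos 4: window 'bc' -> MATCH
  Pos 5: window 'cd' -> no
  Pos 6: window 'dd' -> no
  Pos 7: window 'dc' -> no
  Pos 8: window 'cc' -> no
  Pos 9: window 'cb' -> no
  Pos 10: window 'bb' -> MATCH
  Pos 11: window 'b' -> no
Total matches: 2

2


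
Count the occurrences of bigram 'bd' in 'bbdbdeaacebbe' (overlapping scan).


Scanning 'bbdbdeaacebbe' for bigram 'bd':
  Position 0: 'bb' -> no
  Position 1: 'bd' -> MATCH
  Position 2: 'db' -> no
  Position 3: 'bd' -> MATCH
  Position 4: 'de' -> no
  Position 5: 'ea' -> no
  Position 6: 'aa' -> no
  Position 7: 'ac' -> no
  Position 8: 'ce' -> no
  Position 9: 'eb' -> no
  Position 10: 'bb' -> no
  Position 11: 'be' -> no
Total matches: 2

2


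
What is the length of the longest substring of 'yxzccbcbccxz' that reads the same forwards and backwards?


Scanning 'yxzccbcbccxz' for palindromic substrings.
Substring at positions 3-9: 'ccbcbcc'.
Check: reverse('ccbcbcc') = 'ccbcbcc' -> palindrome confirmed.
Neighbouring characters ('z' / 'x') break symmetry, so it cannot extend further.
No longer palindromic substring exists; longest length = 7

7


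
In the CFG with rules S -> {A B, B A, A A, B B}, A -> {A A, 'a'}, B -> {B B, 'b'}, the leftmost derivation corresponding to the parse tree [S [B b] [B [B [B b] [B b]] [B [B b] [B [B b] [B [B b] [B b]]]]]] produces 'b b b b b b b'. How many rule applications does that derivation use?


Every bracketed nonterminal node [X ...] in the tree is produced by exactly one rule application.
Reading the tree off as a leftmost derivation:
  Step 1: S  =>  B B   (applied S -> B B)
  Step 2: B B  =>  b B   (applied B -> b)
  Step 3: b B  =>  b B B   (applied B -> B B)
  Step 4: b B B  =>  b B B B   (applied B -> B B)
  Step 5: b B B B  =>  b b B B   (applied B -> b)
  Step 6: b b B B  =>  b b b B   (applied B -> b)
  Step 7: b b b B  =>  b b b B B   (applied B -> B B)
  Step 8: b b b B B  =>  b b b b B   (applied B -> b)
  Step 9: b b b b B  =>  b b b b B B   (applied B -> B B)
  Step 10: b b b b B B  =>  b b b b b B   (applied B -> b)
  Step 11: b b b b b B  =>  b b b b b B B   (applied B -> B B)
  Step 12: b b b b b B B  =>  b b b b b b B   (applied B -> b)
  Step 13: b b b b b b B  =>  b b b b b b b   (applied B -> b)
Final yield: b b b b b b b
Total rewrite steps: 13

13


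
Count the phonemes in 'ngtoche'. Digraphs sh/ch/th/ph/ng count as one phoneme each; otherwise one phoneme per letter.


Parsing 'ngtoche' greedily, digraphs first:
  'ng' -> digraph (1 consonant phoneme) (phonemes so far: 1)
  't' -> consonant phoneme (phonemes so far: 2)
  'o' -> vowel phoneme (phonemes so far: 3)
  'ch' -> digraph (1 consonant phoneme) (phonemes so far: 4)
  'e' -> vowel phoneme (phonemes so far: 5)
Total phonemes: 5

5


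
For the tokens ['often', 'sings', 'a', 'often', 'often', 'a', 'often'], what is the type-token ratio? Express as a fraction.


Tokens: 7
Unique types: ('a', 'often', 'sings') = 3
TTR = 3/7
Already in lowest terms.

3/7


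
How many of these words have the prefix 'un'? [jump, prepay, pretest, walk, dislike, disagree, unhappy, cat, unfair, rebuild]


Checking each word for prefix 'un':
  'jump' -> no (count: 0)
  'prepay' -> no (count: 0)
  'pretest' -> no (count: 0)
  'walk' -> no (count: 0)
  'dislike' -> no (count: 0)
  'disagree' -> no (count: 0)
  'unhappy' -> YES, starts with 'un' (count: 1)
  'cat' -> no (count: 1)
  'unfair' -> YES, starts with 'un' (count: 2)
  'rebuild' -> no (count: 2)
Total with prefix 'un': 2

2


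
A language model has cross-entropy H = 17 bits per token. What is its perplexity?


Perplexity formula: PP = 2^H
H = 17
PP = 2^17
PP = 2^17 = 131072

131072


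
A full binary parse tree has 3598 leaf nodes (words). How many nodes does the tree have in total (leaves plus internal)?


Leaf nodes (terminals): 3598
Internal nodes = n - 1 = 3598 - 1 = 3597
Total = leaves + internal = 3598 + 3597 = 7195

7195


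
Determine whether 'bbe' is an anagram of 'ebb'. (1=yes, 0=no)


Sort characters of 'bbe': 'bbe'
Sort characters of 'ebb': 'bbe'
Sorted forms match -> they ARE anagrams
Result: 1

1


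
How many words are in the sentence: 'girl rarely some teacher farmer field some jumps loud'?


Counting words by splitting on spaces:
  Word 1: 'girl'
  Word 2: 'rarely'
  Word 3: 'some'
  Word 4: 'teacher'
  Word 5: 'farmer'
  Word 6: 'field'
  Word 7: 'some'
  Word 8: 'jumps'
  Word 9: 'loud'
Total words: 9

9


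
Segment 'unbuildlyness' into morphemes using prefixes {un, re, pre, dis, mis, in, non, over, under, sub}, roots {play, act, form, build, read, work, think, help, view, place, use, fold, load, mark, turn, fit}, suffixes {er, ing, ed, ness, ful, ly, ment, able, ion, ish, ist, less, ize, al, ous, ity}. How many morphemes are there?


Segmenting 'unbuildlyness' against the inventory:
  'un' -> prefix (morpheme 1)
  'build' -> root (morpheme 2)
  'ly' -> suffix (morpheme 3)
  'ness' -> suffix (morpheme 4)
Total morphemes: 4

4


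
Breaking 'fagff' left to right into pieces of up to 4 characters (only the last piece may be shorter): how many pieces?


'fagff' has 5 characters.
Chunking with max size 4:
  Chunk 1: 'fagf' (positions 0-3)
  Chunk 2: 'f' (positions 4-4)
Total chunks: ceil(5 / 4) = 2

2


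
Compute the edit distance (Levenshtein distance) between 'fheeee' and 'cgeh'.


Building DP table for s1='fheeee' (len 6) and s2='cgeh' (len 4):
       c  g  e  h
    0  1  2  3  4
  f 1  1  2  3  4
  h 2  2  2  3  3
  e 3  3  3  2  3
  e 4  4  4  3  3
  e 5  5  5  4  4
  e 6  6  6  5  5
Edit distance = dp[6][4] = 5

5


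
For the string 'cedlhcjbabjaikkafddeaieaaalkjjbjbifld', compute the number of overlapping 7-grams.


String 'cedlhcjbabjaikkafddeaieaaalkjjbjbifld' has length L = 37.
Number of overlapping n-grams = L - n + 1
Substituting: 37 - 7 + 1 = 31

31


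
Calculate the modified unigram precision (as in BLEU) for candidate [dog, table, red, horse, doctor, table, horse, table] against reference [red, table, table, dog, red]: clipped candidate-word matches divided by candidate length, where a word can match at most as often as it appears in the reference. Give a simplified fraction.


Reference word counts: {'dog': 1, 'red': 2, 'table': 2}
Checking each candidate word (with clipping):
  'dog' -> in reference (ref count 1, used 1/1) -> match (matches: 1)
  'table' -> in reference (ref count 2, used 1/2) -> match (matches: 2)
  'red' -> in reference (ref count 2, used 1/2) -> match (matches: 3)
  'horse' -> not in reference -> no match (matches: 3)
  'doctor' -> not in reference -> no match (matches: 3)
  'table' -> in reference (ref count 2, used 2/2) -> match (matches: 4)
  'horse' -> not in reference -> no match (matches: 4)
  'table' -> ref count 2 already used up (2/2) -> clipped, no match (matches: 4)
Clipped matches: 4, Candidate length: 8
Precision = 4/8 = 1/2

1/2


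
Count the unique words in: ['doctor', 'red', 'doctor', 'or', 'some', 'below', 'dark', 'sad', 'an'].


Listing all tokens and tracking unique types:
  Token 1: 'doctor' -> NEW (unique so far: 1)
  Token 2: 'red' -> NEW (unique so far: 2)
  Token 3: 'doctor' -> duplicate (unique so far: 2)
  Token 4: 'or' -> NEW (unique so far: 3)
  Token 5: 'some' -> NEW (unique so far: 4)
  Token 6: 'below' -> NEW (unique so far: 5)
  Token 7: 'dark' -> NEW (unique so far: 6)
  Token 8: 'sad' -> NEW (unique so far: 7)
  Token 9: 'an' -> NEW (unique so far: 8)
Unique types: ('an', 'below', 'dark', 'doctor', 'or', 'red', 'sad', 'some')
Vocabulary size: 8

8


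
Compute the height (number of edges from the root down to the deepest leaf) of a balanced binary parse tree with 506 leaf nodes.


In a balanced binary tree with n leaves the deepest leaf is ceil(log2(n)) edges below the root.
log2(506) = 8.9830
ceil(8.9830) = 9
height (edges) = 9

9


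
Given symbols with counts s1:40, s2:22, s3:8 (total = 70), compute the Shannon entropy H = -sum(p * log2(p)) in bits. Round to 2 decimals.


Computing entropy H = -sum(p_i * log2(p_i)):
  s1: p = 40/70 = 0.5714, -p*log2(p) = 0.4613
  s2: p = 22/70 = 0.3143, -p*log2(p) = 0.5248
  s3: p = 8/70 = 0.1143, -p*log2(p) = 0.3576
H = sum of terms = 1.3437
Rounded to 2 decimals: 1.34

1.34


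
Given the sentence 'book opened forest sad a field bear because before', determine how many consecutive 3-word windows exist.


Word trigrams from [9] words:
  Trigram 1: (book opened forest)
  Trigram 2: (opened forest sad)
  Trigram 3: (forest sad a)
  Trigram 4: (sad a field)
  Trigram 5: (a field bear)
  Trigram 6: (field bear because)
  Trigram 7: (bear because before)
Total word trigrams: 9 - 2 = 7

7


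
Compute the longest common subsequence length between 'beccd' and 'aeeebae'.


DP table for LCS of 'beccd' and 'aeeebae':
       a  e  e  e  b  a  e
    0  0  0  0  0  0  0  0
  b 0  0  0  0  0  1  1  1
  e 0  0  1  1  1  1  1  2
  c 0  0  1  1  1  1  1  2
  c 0  0  1  1  1  1  1  2
  d 0  0  1  1  1  1  1  2
LCS: 'be'
LCS length = 2

2


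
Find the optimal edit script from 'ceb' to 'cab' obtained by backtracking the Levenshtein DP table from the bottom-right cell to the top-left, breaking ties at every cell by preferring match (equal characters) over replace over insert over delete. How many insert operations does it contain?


Edit distance = 1. Backtracking from cell (3, 3) with preference match > replace > insert > delete,
then listing the resulting alignment 'ceb' -> 'cab' left to right:
  Step 1: keep 'c'
  Step 2: replace e->a
  Step 3: keep 'b'
Total insertions: 0

0


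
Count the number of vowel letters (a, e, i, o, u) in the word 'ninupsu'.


Scanning each character of 'ninupsu':
  Position 1: 'n' -> consonant (running count: 0)
  Position 2: 'i' -> vowel (running count: 1)
  Position 3: 'n' -> consonant (running count: 1)
  Position 4: 'u' -> vowel (running count: 2)
  Position 5: 'p' -> consonant (running count: 2)
  Position 6: 's' -> consonant (running count: 2)
  Position 7: 'u' -> vowel (running count: 3)
Total vowels: 3

3


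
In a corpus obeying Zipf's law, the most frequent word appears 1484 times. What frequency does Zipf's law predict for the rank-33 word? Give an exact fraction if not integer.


Zipf's law: freq(rank) = f1 / rank
f1 = 1484, rank = 33
freq = 1484 / 33
GCD(1484, 33) = 1
Simplified: 1484/33

1484/33


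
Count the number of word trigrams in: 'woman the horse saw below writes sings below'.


Word trigrams from [8] words:
  Trigram 1: (woman the horse)
  Trigram 2: (the horse saw)
  Trigram 3: (horse saw below)
  Trigram 4: (saw below writes)
  Trigram 5: (below writes sings)
  Trigram 6: (writes sings below)
Total word trigrams: 8 - 2 = 6

6


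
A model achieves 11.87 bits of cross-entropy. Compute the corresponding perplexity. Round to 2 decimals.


Perplexity formula: PP = 2^H
H = 11.87
PP = 2^11.87
Decompose: 2^11.87 = 2^11 * 2^0.87
2^11 = 2048, 2^0.87 ~ 1.8276629
PP ~ 2048 * 1.8276629 = 3743.0536192
Rounded to 2 decimals: 3743.05

3743.05


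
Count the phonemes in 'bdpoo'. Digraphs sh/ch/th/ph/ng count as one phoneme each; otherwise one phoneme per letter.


Parsing 'bdpoo' greedily, digraphs first:
  'b' -> consonant phoneme (phonemes so far: 1)
  'd' -> consonant phoneme (phonemes so far: 2)
  'p' -> consonant phoneme (phonemes so far: 3)
  'o' -> vowel phoneme (phonemes so far: 4)
  'o' -> vowel phoneme (phonemes so far: 5)
Total phonemes: 5

5


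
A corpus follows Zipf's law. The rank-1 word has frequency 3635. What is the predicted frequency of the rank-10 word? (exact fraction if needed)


Zipf's law: freq(rank) = f1 / rank
f1 = 3635, rank = 10
freq = 3635 / 10
GCD(3635, 10) = 5
Simplified: 727/2

727/2


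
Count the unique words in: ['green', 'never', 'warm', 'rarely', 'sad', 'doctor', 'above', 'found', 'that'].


Listing all tokens and tracking unique types:
  Token 1: 'green' -> NEW (unique so far: 1)
  Token 2: 'never' -> NEW (unique so far: 2)
  Token 3: 'warm' -> NEW (unique so far: 3)
  Token 4: 'rarely' -> NEW (unique so far: 4)
  Token 5: 'sad' -> NEW (unique so far: 5)
  Token 6: 'doctor' -> NEW (unique so far: 6)
  Token 7: 'above' -> NEW (unique so far: 7)
  Token 8: 'found' -> NEW (unique so far: 8)
  Token 9: 'that' -> NEW (unique so far: 9)
Unique types: ('above', 'doctor', 'found', 'green', 'never', 'rarely', 'sad', 'that', 'warm')
Vocabulary size: 9

9


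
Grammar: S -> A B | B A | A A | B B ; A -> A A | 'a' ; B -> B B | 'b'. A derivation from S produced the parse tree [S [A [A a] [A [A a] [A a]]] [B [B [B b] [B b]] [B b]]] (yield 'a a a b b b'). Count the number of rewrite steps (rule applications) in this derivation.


Every bracketed nonterminal node [X ...] in the tree is produced by exactly one rule application.
Reading the tree off as a leftmost derivation:
  Step 1: S  =>  A B   (applied S -> A B)
  Step 2: A B  =>  A A B   (applied A -> A A)
  Step 3: A A B  =>  a A B   (applied A -> a)
  Step 4: a A B  =>  a A A B   (applied A -> A A)
  Step 5: a A A B  =>  a a A B   (applied A -> a)
  Step 6: a a A B  =>  a a a B   (applied A -> a)
  Step 7: a a a B  =>  a a a B B   (applied B -> B B)
  Step 8: a a a B B  =>  a a a B B B   (applied B -> B B)
  Step 9: a a a B B B  =>  a a a b B B   (applied B -> b)
  Step 10: a a a b B B  =>  a a a b b B   (applied B -> b)
  Step 11: a a a b b B  =>  a a a b b b   (applied B -> b)
Final yield: a a a b b b
Total rewrite steps: 11

11


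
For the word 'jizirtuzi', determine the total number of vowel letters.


Scanning each character of 'jizirtuzi':
  Position 1: 'j' -> consonant (running count: 0)
  Position 2: 'i' -> vowel (running count: 1)
  Position 3: 'z' -> consonant (running count: 1)
  Position 4: 'i' -> vowel (running count: 2)
  Position 5: 'r' -> consonant (running count: 2)
  Position 6: 't' -> consonant (running count: 2)
  Position 7: 'u' -> vowel (running count: 3)
  Position 8: 'z' -> consonant (running count: 3)
  Position 9: 'i' -> vowel (running count: 4)
Total vowels: 4

4


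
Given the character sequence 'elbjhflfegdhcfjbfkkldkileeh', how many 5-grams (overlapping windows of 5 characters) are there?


String 'elbjhflfegdhcfjbfkkldkileeh' has length L = 27.
Number of overlapping n-grams = L - n + 1
Substituting: 27 - 5 + 1 = 23

23


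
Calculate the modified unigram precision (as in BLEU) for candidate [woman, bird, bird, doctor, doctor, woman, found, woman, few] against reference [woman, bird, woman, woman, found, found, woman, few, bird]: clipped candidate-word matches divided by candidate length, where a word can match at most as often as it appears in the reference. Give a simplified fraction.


Reference word counts: {'bird': 2, 'few': 1, 'found': 2, 'woman': 4}
Checking each candidate word (with clipping):
  'woman' -> in reference (ref count 4, used 1/4) -> match (matches: 1)
  'bird' -> in reference (ref count 2, used 1/2) -> match (matches: 2)
  'bird' -> in reference (ref count 2, used 2/2) -> match (matches: 3)
  'doctor' -> not in reference -> no match (matches: 3)
  'doctor' -> not in reference -> no match (matches: 3)
  'woman' -> in reference (ref count 4, used 2/4) -> match (matches: 4)
  'found' -> in reference (ref count 2, used 1/2) -> match (matches: 5)
  'woman' -> in reference (ref count 4, used 3/4) -> match (matches: 6)
  'few' -> in reference (ref count 1, used 1/1) -> match (matches: 7)
Clipped matches: 7, Candidate length: 9
Precision = 7/9

7/9


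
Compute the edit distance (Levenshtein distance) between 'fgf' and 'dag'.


Building DP table for s1='fgf' (len 3) and s2='dag' (len 3):
       d  a  g
    0  1  2  3
  f 1  1  2  3
  g 2  2  2  2
  f 3  3  3  3
Edit distance = dp[3][3] = 3

3


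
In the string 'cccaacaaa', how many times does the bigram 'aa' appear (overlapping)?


Scanning 'cccaacaaa' for bigram 'aa':
  Position 0: 'cc' -> no
  Position 1: 'cc' -> no
  Position 2: 'ca' -> no
  Position 3: 'aa' -> MATCH
  Position 4: 'ac' -> no
  Position 5: 'ca' -> no
  Position 6: 'aa' -> MATCH
  Position 7: 'aa' -> MATCH
Total matches: 3

3


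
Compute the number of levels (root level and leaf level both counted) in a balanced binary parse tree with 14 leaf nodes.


In a balanced binary tree with n leaves the deepest leaf is ceil(log2(n)) edges below the root,
so counting node levels inclusive of root and leaves gives ceil(log2(n)) + 1 levels.
log2(14) = 3.8074
ceil(3.8074) = 4
levels = 4 + 1 = 5

5


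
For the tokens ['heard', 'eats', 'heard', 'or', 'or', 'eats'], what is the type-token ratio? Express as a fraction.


Tokens: 6
Unique types: ('eats', 'heard', 'or') = 3
TTR = 3/6
Simplify: divide both by 3 -> 1/2
TTR = 1/2

1/2


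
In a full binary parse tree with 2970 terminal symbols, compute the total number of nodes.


Leaf nodes (terminals): 2970
Internal nodes = n - 1 = 2970 - 1 = 2969
Total = leaves + internal = 2970 + 2969 = 5939

5939


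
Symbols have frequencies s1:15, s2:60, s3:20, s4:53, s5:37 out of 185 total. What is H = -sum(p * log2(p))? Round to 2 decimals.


Computing entropy H = -sum(p_i * log2(p_i)):
  s1: p = 15/185 = 0.0811, -p*log2(p) = 0.2939
  s2: p = 60/185 = 0.3243, -p*log2(p) = 0.5269
  s3: p = 20/185 = 0.1081, -p*log2(p) = 0.3470
  s4: p = 53/185 = 0.2865, -p*log2(p) = 0.5167
  s5: p = 37/185 = 0.2000, -p*log2(p) = 0.4644
H = sum of terms = 2.1489
Rounded to 2 decimals: 2.15

2.15


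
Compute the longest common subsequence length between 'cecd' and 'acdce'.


DP table for LCS of 'cecd' and 'acdce':
       a  c  d  c  e
    0  0  0  0  0  0
  c 0  0  1  1  1  1
  e 0  0  1  1  1  2
  c 0  0  1  1  2  2
  d 0  0  1  2  2  2
LCS: 'ce'
LCS length = 2

2


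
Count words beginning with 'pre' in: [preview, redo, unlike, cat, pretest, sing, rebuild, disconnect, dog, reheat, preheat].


Checking each word for prefix 'pre':
  'preview' -> YES, starts with 'pre' (count: 1)
  'redo' -> no (count: 1)
  'unlike' -> no (count: 1)
  'cat' -> no (count: 1)
  'pretest' -> YES, starts with 'pre' (count: 2)
  'sing' -> no (count: 2)
  'rebuild' -> no (count: 2)
  'disconnect' -> no (count: 2)
  'dog' -> no (count: 2)
  'reheat' -> no (count: 2)
  'preheat' -> YES, starts with 'pre' (count: 3)
Total with prefix 'pre': 3

3


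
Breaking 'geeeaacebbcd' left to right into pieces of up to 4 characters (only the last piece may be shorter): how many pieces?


'geeeaacebbcd' has 12 characters.
Chunking with max size 4:
  Chunk 1: 'geee' (positions 0-3)
  Chunk 2: 'aace' (positions 4-7)
  Chunk 3: 'bbcd' (positions 8-11)
Total chunks: ceil(12 / 4) = 3

3


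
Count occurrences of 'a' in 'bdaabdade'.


Scanning 'bdaabdade' for 'a':
  Position 2: 'a' -> MATCH (count: 1)
  Position 3: 'a' -> MATCH (count: 2)
  Position 6: 'a' -> MATCH (count: 3)
Total occurrences of 'a': 3

3


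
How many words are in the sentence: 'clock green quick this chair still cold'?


Counting words by splitting on spaces:
  Word 1: 'clock'
  Word 2: 'green'
  Word 3: 'quick'
  Word 4: 'this'
  Word 5: 'chair'
  Word 6: 'still'
  Word 7: 'cold'
Total words: 7

7


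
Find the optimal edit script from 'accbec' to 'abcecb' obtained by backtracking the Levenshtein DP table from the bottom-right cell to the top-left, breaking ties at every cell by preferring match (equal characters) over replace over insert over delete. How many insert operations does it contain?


Edit distance = 3. Backtracking from cell (6, 6) with preference match > replace > insert > delete,
then listing the resulting alignment 'accbec' -> 'abcecb' left to right:
  Step 1: keep 'a'
  Step 2: replace c->b
  Step 3: keep 'c'
  Step 4: delete 'b'
  Step 5: keep 'e'
  Step 6: keep 'c'
  Step 7: insert 'b' [insertion #1]
Total insertions: 1

1


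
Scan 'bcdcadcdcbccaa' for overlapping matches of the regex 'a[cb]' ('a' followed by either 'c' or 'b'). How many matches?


Pattern: a[cb] means 'a' followed by either 'c' or 'b'.
Scanning 'bcdcadcdcbccaa' position-by-position:
  Pos 0: window 'bc' -> no
  Pos 1: window 'cd' -> no
  Pos 2: window 'dc' -> no
  Pos 3: window 'ca' -> no
  Pos 4: window 'ad' -> no
  Pos 5: window 'dc' -> no
  Pos 6: window 'cd' -> no
  Pos 7: window 'dc' -> no
  Pos 8: window 'cb' -> no
  Pos 9: window 'bc' -> no
  Pos 10: window 'cc' -> no
  Pos 11: window 'ca' -> no
  Pos 12: window 'aa' -> no
  Pos 13: window 'a' -> no
Total matches: 0

0


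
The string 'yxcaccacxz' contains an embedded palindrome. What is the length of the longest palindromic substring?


Scanning 'yxcaccacxz' for palindromic substrings.
Substring at positions 1-8: 'xcaccacx'.
Check: reverse('xcaccacx') = 'xcaccacx' -> palindrome confirmed.
Neighbouring characters ('y' / 'z') break symmetry, so it cannot extend further.
No longer palindromic substring exists; longest length = 8

8


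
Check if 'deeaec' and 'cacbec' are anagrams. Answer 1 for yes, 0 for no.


Sort characters of 'deeaec': 'acdeee'
Sort characters of 'cacbec': 'abccce'
Sorted forms differ -> they are NOT anagrams
Result: 0

0


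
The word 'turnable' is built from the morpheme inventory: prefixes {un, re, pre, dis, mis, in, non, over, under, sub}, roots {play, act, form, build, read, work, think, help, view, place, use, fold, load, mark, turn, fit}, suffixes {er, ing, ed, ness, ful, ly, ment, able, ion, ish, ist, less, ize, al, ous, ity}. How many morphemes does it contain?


Segmenting 'turnable' against the inventory:
  'turn' -> root (morpheme 1)
  'able' -> suffix (morpheme 2)
Total morphemes: 2

2


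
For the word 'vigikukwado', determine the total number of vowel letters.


Scanning each character of 'vigikukwado':
  Position 1: 'v' -> consonant (running count: 0)
  Position 2: 'i' -> vowel (running count: 1)
  Position 3: 'g' -> consonant (running count: 1)
  Position 4: 'i' -> vowel (running count: 2)
  Position 5: 'k' -> consonant (running count: 2)
  Position 6: 'u' -> vowel (running count: 3)
  Position 7: 'k' -> consonant (running count: 3)
  Position 8: 'w' -> consonant (running count: 3)
  Position 9: 'a' -> vowel (running count: 4)
  Position 10: 'd' -> consonant (running count: 4)
  Position 11: 'o' -> vowel (running count: 5)
Total vowels: 5

5


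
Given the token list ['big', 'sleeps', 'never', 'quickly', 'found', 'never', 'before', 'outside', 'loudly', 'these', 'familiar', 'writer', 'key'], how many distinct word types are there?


Listing all tokens and tracking unique types:
  Token 1: 'big' -> NEW (unique so far: 1)
  Token 2: 'sleeps' -> NEW (unique so far: 2)
  Token 3: 'never' -> NEW (unique so far: 3)
  Token 4: 'quickly' -> NEW (unique so far: 4)
  Token 5: 'found' -> NEW (unique so far: 5)
  Token 6: 'never' -> duplicate (unique so far: 5)
  Token 7: 'before' -> NEW (unique so far: 6)
  Token 8: 'outside' -> NEW (unique so far: 7)
  Token 9: 'loudly' -> NEW (unique so far: 8)
  Token 10: 'these' -> NEW (unique so far: 9)
  Token 11: 'familiar' -> NEW (unique so far: 10)
  Token 12: 'writer' -> NEW (unique so far: 11)
  Token 13: 'key' -> NEW (unique so far: 12)
Unique types: ('before', 'big', 'familiar', 'found', 'key', 'loudly', 'never', 'outside', 'quickly', 'sleeps', 'these', 'writer')
Vocabulary size: 12

12


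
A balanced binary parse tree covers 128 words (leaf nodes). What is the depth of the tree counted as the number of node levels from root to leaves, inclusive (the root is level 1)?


In a balanced binary tree with n leaves the deepest leaf is ceil(log2(n)) edges below the root,
so counting node levels inclusive of root and leaves gives ceil(log2(n)) + 1 levels.
log2(128) = 7.0000
ceil(7.0000) = 7
levels = 7 + 1 = 8

8


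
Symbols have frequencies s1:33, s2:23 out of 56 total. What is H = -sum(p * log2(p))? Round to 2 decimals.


Computing entropy H = -sum(p_i * log2(p_i)):
  s1: p = 33/56 = 0.5893, -p*log2(p) = 0.4496
  s2: p = 23/56 = 0.4107, -p*log2(p) = 0.5273
H = sum of terms = 0.9769
Rounded to 2 decimals: 0.98

0.98


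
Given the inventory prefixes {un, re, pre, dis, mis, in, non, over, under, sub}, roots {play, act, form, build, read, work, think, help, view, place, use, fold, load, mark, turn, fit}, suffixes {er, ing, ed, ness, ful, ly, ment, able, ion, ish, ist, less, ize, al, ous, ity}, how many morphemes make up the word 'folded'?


Segmenting 'folded' against the inventory:
  'fold' -> root (morpheme 1)
  'ed' -> suffix (morpheme 2)
Total morphemes: 2

2


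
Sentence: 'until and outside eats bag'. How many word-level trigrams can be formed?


Word trigrams from [5] words:
  Trigram 1: (until and outside)
  Trigram 2: (and outside eats)
  Trigram 3: (outside eats bag)
Total word trigrams: 5 - 2 = 3

3


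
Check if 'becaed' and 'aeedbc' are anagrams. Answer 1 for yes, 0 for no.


Sort characters of 'becaed': 'abcdee'
Sort characters of 'aeedbc': 'abcdee'
Sorted forms match -> they ARE anagrams
Result: 1

1


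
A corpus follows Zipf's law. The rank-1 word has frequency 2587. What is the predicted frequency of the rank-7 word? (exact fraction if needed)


Zipf's law: freq(rank) = f1 / rank
f1 = 2587, rank = 7
freq = 2587 / 7
GCD(2587, 7) = 1
Simplified: 2587/7

2587/7


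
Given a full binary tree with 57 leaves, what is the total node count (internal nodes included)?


Leaf nodes (terminals): 57
Internal nodes = n - 1 = 57 - 1 = 56
Total = leaves + internal = 57 + 56 = 113

113


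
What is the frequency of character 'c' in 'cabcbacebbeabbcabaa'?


Scanning 'cabcbacebbeabbcabaa' for 'c':
  Position 0: 'c' -> MATCH (count: 1)
  Position 3: 'c' -> MATCH (count: 2)
  Position 6: 'c' -> MATCH (count: 3)
  Position 14: 'c' -> MATCH (count: 4)
Total occurrences of 'c': 4

4


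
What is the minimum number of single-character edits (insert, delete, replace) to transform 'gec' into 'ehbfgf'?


Building DP table for s1='gec' (len 3) and s2='ehbfgf' (len 6):
       e  h  b  f  g  f
    0  1  2  3  4  5  6
  g 1  1  2  3  4  4  5
  e 2  1  2  3  4  5  5
  c 3  2  2  3  4  5  6
Edit distance = dp[3][6] = 6

6


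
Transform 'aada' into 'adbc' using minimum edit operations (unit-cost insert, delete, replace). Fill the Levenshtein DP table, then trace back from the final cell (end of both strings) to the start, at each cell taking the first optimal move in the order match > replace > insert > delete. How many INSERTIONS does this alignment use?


Edit distance = 3. Backtracking from cell (4, 4) with preference match > replace > insert > delete,
then listing the resulting alignment 'aada' -> 'adbc' left to right:
  Step 1: keep 'a'
  Step 2: replace a->d
  Step 3: replace d->b
  Step 4: replace a->c
Total insertions: 0

0


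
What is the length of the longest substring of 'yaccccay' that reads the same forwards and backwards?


Scanning 'yaccccay' for palindromic substrings.
Substring at positions 0-7: 'yaccccay'.
Check: reverse('yaccccay') = 'yaccccay' -> palindrome confirmed.
No longer palindromic substring exists; longest length = 8

8


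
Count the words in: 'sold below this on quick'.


Counting words by splitting on spaces:
  Word 1: 'sold'
  Word 2: 'below'
  Word 3: 'this'
  Word 4: 'on'
  Word 5: 'quick'
Total words: 5

5


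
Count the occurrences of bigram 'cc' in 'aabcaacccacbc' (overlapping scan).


Scanning 'aabcaacccacbc' for bigram 'cc':
  Position 0: 'aa' -> no
  Position 1: 'ab' -> no
  Position 2: 'bc' -> no
  Position 3: 'ca' -> no
  Position 4: 'aa' -> no
  Position 5: 'ac' -> no
  Position 6: 'cc' -> MATCH
  Position 7: 'cc' -> MATCH
  Position 8: 'ca' -> no
  Position 9: 'ac' -> no
  Position 10: 'cb' -> no
  Position 11: 'bc' -> no
Total matches: 2

2


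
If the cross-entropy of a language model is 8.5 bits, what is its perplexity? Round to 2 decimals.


Perplexity formula: PP = 2^H
H = 8.5
PP = 2^8.5
Decompose: 2^8.5 = 2^8 * 2^0.5 = 2^8 * sqrt(2)
2^8 = 256, sqrt(2) ~ 1.4142136
PP ~ 256 * 1.4142136 = 362.0386816
Rounded to 2 decimals: 362.04

362.04


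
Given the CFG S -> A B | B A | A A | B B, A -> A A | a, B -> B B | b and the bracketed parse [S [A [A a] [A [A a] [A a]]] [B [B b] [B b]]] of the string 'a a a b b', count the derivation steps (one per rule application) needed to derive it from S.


Every bracketed nonterminal node [X ...] in the tree is produced by exactly one rule application.
Reading the tree off as a leftmost derivation:
  Step 1: S  =>  A B   (applied S -> A B)
  Step 2: A B  =>  A A B   (applied A -> A A)
  Step 3: A A B  =>  a A B   (applied A -> a)
  Step 4: a A B  =>  a A A B   (applied A -> A A)
  Step 5: a A A B  =>  a a A B   (applied A -> a)
  Step 6: a a A B  =>  a a a B   (applied A -> a)
  Step 7: a a a B  =>  a a a B B   (applied B -> B B)
  Step 8: a a a B B  =>  a a a b B   (applied B -> b)
  Step 9: a a a b B  =>  a a a b b   (applied B -> b)
Final yield: a a a b b
Total rewrite steps: 9

9


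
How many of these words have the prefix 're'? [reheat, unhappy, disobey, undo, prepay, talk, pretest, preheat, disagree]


Checking each word for prefix 're':
  'reheat' -> YES, starts with 're' (count: 1)
  'unhappy' -> no (count: 1)
  'disobey' -> no (count: 1)
  'undo' -> no (count: 1)
  'prepay' -> no (count: 1)
  'talk' -> no (count: 1)
  'pretest' -> no (count: 1)
  'preheat' -> no (count: 1)
  'disagree' -> no (count: 1)
Total with prefix 're': 1

1


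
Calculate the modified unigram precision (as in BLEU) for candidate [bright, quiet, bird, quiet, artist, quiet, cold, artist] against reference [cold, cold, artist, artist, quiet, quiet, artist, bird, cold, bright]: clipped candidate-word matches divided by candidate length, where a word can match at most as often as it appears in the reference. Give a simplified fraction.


Reference word counts: {'artist': 3, 'bird': 1, 'bright': 1, 'cold': 3, 'quiet': 2}
Checking each candidate word (with clipping):
  'bright' -> in reference (ref count 1, used 1/1) -> match (matches: 1)
  'quiet' -> in reference (ref count 2, used 1/2) -> match (matches: 2)
  'bird' -> in reference (ref count 1, used 1/1) -> match (matches: 3)
  'quiet' -> in reference (ref count 2, used 2/2) -> match (matches: 4)
  'artist' -> in reference (ref count 3, used 1/3) -> match (matches: 5)
  'quiet' -> ref count 2 already used up (2/2) -> clipped, no match (matches: 5)
  'cold' -> in reference (ref count 3, used 1/3) -> match (matches: 6)
  'artist' -> in reference (ref count 3, used 2/3) -> match (matches: 7)
Clipped matches: 7, Candidate length: 8
Precision = 7/8

7/8


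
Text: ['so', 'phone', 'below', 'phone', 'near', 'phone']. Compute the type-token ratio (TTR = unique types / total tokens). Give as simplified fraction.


Tokens: 6
Unique types: ('below', 'near', 'phone', 'so') = 4
TTR = 4/6
Simplify: divide both by 2 -> 2/3
TTR = 2/3

2/3


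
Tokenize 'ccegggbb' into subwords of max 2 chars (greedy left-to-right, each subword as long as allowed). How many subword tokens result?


'ccegggbb' has 8 characters.
Chunking with max size 2:
  Chunk 1: 'cc' (positions 0-1)
  Chunk 2: 'eg' (positions 2-3)
  Chunk 3: 'gg' (positions 4-5)
  Chunk 4: 'bb' (positions 6-7)
Total chunks: ceil(8 / 2) = 4

4


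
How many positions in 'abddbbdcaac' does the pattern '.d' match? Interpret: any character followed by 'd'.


Pattern: .d means any character followed by 'd'.
Scanning 'abddbbdcaac' position-by-position:
  Pos 0: window 'ab' -> no
  Pos 1: window 'bd' -> MATCH
  Pos 2: window 'dd' -> MATCH
  Pos 3: window 'db' -> no
  Pos 4: window 'bb' -> no
  Pos 5: window 'bd' -> MATCH
  Pos 6: window 'dc' -> no
  Pos 7: window 'ca' -> no
  Pos 8: window 'aa' -> no
  Pos 9: window 'ac' -> no
  Pos 10: window 'c' -> no
Total matches: 3

3


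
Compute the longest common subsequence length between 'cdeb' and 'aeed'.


DP table for LCS of 'cdeb' and 'aeed':
       a  e  e  d
    0  0  0  0  0
  c 0  0  0  0  0
  d 0  0  0  0  1
  e 0  0  1  1  1
  b 0  0  1  1  1
LCS: 'd'
LCS length = 1

1


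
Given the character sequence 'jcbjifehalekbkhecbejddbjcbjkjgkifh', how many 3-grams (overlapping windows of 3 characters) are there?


String 'jcbjifehalekbkhecbejddbjcbjkjgkifh' has length L = 34.
Number of overlapping n-grams = L - n + 1
Substituting: 34 - 3 + 1 = 32

32


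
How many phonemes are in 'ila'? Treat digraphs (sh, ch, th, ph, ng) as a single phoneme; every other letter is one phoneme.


Parsing 'ila' greedily, digraphs first:
  'i' -> vowel phoneme (phonemes so far: 1)
  'l' -> consonant phoneme (phonemes so far: 2)
  'a' -> vowel phoneme (phonemes so far: 3)
Total phonemes: 3

3


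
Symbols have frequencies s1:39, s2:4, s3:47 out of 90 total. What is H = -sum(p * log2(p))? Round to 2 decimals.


Computing entropy H = -sum(p_i * log2(p_i)):
  s1: p = 39/90 = 0.4333, -p*log2(p) = 0.5228
  s2: p = 4/90 = 0.0444, -p*log2(p) = 0.1996
  s3: p = 47/90 = 0.5222, -p*log2(p) = 0.4895
H = sum of terms = 1.2119
Rounded to 2 decimals: 1.21

1.21


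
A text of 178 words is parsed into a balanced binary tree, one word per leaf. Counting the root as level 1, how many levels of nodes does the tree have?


In a balanced binary tree with n leaves the deepest leaf is ceil(log2(n)) edges below the root,
so counting node levels inclusive of root and leaves gives ceil(log2(n)) + 1 levels.
log2(178) = 7.4757
ceil(7.4757) = 8
levels = 8 + 1 = 9

9


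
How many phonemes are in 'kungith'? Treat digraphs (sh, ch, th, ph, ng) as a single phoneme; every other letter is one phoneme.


Parsing 'kungith' greedily, digraphs first:
  'k' -> consonant phoneme (phonemes so far: 1)
  'u' -> vowel phoneme (phonemes so far: 2)
  'ng' -> digraph (1 consonant phoneme) (phonemes so far: 3)
  'i' -> vowel phoneme (phonemes so far: 4)
  'th' -> digraph (1 consonant phoneme) (phonemes so far: 5)
Total phonemes: 5

5


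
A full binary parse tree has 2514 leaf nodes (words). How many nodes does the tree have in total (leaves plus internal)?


Leaf nodes (terminals): 2514
Internal nodes = n - 1 = 2514 - 1 = 2513
Total = leaves + internal = 2514 + 2513 = 5027

5027


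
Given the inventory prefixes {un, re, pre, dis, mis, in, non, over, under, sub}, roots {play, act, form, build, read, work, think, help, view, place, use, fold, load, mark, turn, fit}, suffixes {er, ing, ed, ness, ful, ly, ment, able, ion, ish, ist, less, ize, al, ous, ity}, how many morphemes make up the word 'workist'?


Segmenting 'workist' against the inventory:
  'work' -> root (morpheme 1)
  'ist' -> suffix (morpheme 2)
Total morphemes: 2

2


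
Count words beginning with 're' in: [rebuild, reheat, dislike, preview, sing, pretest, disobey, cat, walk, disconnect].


Checking each word for prefix 're':
  'rebuild' -> YES, starts with 're' (count: 1)
  'reheat' -> YES, starts with 're' (count: 2)
  'dislike' -> no (count: 2)
  'preview' -> no (count: 2)
  'sing' -> no (count: 2)
  'pretest' -> no (count: 2)
  'disobey' -> no (count: 2)
  'cat' -> no (count: 2)
  'walk' -> no (count: 2)
  'disconnect' -> no (count: 2)
Total with prefix 're': 2

2


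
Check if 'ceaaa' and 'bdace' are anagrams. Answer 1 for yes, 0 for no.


Sort characters of 'ceaaa': 'aaace'
Sort characters of 'bdace': 'abcde'
Sorted forms differ -> they are NOT anagrams
Result: 0

0


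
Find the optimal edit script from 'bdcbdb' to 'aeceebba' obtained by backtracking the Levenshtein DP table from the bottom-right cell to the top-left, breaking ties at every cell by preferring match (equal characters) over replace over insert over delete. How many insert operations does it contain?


Edit distance = 6. Backtracking from cell (6, 8) with preference match > replace > insert > delete,
then listing the resulting alignment 'bdcbdb' -> 'aeceebba' left to right:
  Step 1: replace b->a
  Step 2: replace d->e
  Step 3: keep 'c'
  Step 4: insert 'e' [insertion #1]
  Step 5: insert 'e' [insertion #2]
  Step 6: keep 'b'
  Step 7: replace d->b
  Step 8: replace b->a
Total insertions: 2

2


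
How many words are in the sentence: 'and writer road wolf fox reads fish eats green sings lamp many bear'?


Counting words by splitting on spaces:
  Word 1: 'and'
  Word 2: 'writer'
  Word 3: 'road'
  Word 4: 'wolf'
  Word 5: 'fox'
  Word 6: 'reads'
  Word 7: 'fish'
  Word 8: 'eats'
  Word 9: 'green'
  Word 10: 'sings'
  Word 11: 'lamp'
  Word 12: 'many'
  Word 13: 'bear'
Total words: 13

13


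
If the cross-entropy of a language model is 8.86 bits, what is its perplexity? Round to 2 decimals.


Perplexity formula: PP = 2^H
H = 8.86
PP = 2^8.86
Decompose: 2^8.86 = 2^8 * 2^0.86
2^8 = 256, 2^0.86 ~ 1.8150383
PP ~ 256 * 1.8150383 = 464.6498048
Rounded to 2 decimals: 464.65

464.65


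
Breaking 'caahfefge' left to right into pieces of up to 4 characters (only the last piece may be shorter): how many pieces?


'caahfefge' has 9 characters.
Chunking with max size 4:
  Chunk 1: 'caah' (positions 0-3)
  Chunk 2: 'fefg' (positions 4-7)
  Chunk 3: 'e' (positions 8-8)
Total chunks: ceil(9 / 4) = 3

3


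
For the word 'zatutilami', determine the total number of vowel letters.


Scanning each character of 'zatutilami':
  Position 1: 'z' -> consonant (running count: 0)
  Position 2: 'a' -> vowel (running count: 1)
  Position 3: 't' -> consonant (running count: 1)
  Position 4: 'u' -> vowel (running count: 2)
  Position 5: 't' -> consonant (running count: 2)
  Position 6: 'i' -> vowel (running count: 3)
  Position 7: 'l' -> consonant (running count: 3)
  Position 8: 'a' -> vowel (running count: 4)
  Position 9: 'm' -> consonant (running count: 4)
  Position 10: 'i' -> vowel (running count: 5)
Total vowels: 5

5
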